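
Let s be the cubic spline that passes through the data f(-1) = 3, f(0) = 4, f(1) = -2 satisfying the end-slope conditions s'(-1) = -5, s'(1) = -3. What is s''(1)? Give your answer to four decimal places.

With σ_i denoting the second derivative at x_i, h_i = 1, 1, and Δ_i = (y_(i+1) − y_i)/h_i = 1, -6:
  1·σ_0 + 4·σ_1 + 1·σ_2 = 6(Δ_1 - Δ_0) = -42
Clamped end conditions give two more equations: 2h_0·σ_0 + h_0·σ_1 = 6(Δ_0 - s'(-1)) = 36 and h_1·σ_1 + 2h_1·σ_2 = 6(s'(1) - Δ_1) = 18.
Forward elimination and back-substitution give σ_0 = 59/2, σ_1 = -23, σ_2 = 41/2.

20.5000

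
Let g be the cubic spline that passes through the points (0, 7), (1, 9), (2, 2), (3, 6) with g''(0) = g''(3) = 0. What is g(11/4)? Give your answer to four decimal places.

4.1719

Put σ_i = g'' at the i-th knot. Here h = (1, 1, 1) and Δ = (2, -7, 4), so the interior equations h_(i-1)·σ_(i-1) + 2(h_(i-1)+h_i)·σ_i + h_i·σ_(i+1) = 6(Δ_i − Δ_(i-1)) read
  1·σ_0 + 4·σ_1 + 1·σ_2 = 6(Δ_1 - Δ_0) = -54
  1·σ_1 + 4·σ_2 + 1·σ_3 = 6(Δ_2 - Δ_1) = 66
Natural end conditions: σ_0 = σ_3 = 0.
Forward elimination and back-substitution give σ_0 = 0, σ_1 = -94/5, σ_2 = 106/5, σ_3 = 0.
On [2, 3], g(x) = 2 - 46/15·(x - 2) + 53/5·(x - 2)² - 53/15·(x - 2)³.
With (x - 2) = 3/4: g(11/4) = 267/64.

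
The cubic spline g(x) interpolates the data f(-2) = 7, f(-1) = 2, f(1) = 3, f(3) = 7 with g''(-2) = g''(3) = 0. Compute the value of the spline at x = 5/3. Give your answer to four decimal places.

4.4007

Put m_i = g'' at the i-th knot. Here h = (1, 2, 2) and Δ = (-5, 1/2, 2), so the interior equations h_(i-1)·m_(i-1) + 2(h_(i-1)+h_i)·m_i + h_i·m_(i+1) = 6(Δ_i − Δ_(i-1)) read
  1·m_0 + 6·m_1 + 2·m_2 = 6(Δ_1 - Δ_0) = 33
  2·m_1 + 8·m_2 + 2·m_3 = 6(Δ_2 - Δ_1) = 9
Natural end conditions: m_0 = m_3 = 0.
Solving: m_0 = 0, m_1 = 123/22, m_2 = -3/11, m_3 = 0.
On [1, 3], g(x) = 3 + 24/11·(x - 1) - 3/22·(x - 1)² + 1/44·(x - 1)³.
With (x - 1) = 2/3: g(5/3) = 1307/297.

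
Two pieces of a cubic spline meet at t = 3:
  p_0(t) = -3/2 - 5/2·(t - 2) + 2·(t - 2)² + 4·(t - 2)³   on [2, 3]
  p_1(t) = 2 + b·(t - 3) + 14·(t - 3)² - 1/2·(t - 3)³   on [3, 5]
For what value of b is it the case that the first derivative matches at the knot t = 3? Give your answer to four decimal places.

p_0'(t) = -5/2 + 4·(t - 2) + 12·(t - 2)², so p_0'(3) = 27/2. On the right, p_1'(3) = b, so b = 27/2.

13.5000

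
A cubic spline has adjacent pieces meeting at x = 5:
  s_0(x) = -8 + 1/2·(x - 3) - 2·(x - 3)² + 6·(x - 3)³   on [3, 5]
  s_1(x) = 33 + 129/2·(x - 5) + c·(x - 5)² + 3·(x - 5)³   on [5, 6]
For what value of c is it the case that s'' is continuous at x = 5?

34

s_0''(x) = -4 + 36·(x - 3), so s_0''(5) = 68. On the right, s_1''(5) = 2c, so c = 34.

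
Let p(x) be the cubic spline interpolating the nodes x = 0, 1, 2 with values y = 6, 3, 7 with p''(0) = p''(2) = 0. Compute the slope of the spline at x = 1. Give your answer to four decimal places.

0.5000

Put σ_i = p'' at the i-th knot. Here h = (1, 1) and Δ = (-3, 4), so the interior equations h_(i-1)·σ_(i-1) + 2(h_(i-1)+h_i)·σ_i + h_i·σ_(i+1) = 6(Δ_i − Δ_(i-1)) read
  1·σ_0 + 4·σ_1 + 1·σ_2 = 6(Δ_1 - Δ_0) = 42
Natural end conditions: σ_0 = σ_2 = 0.
Hence σ_0 = 0, σ_1 = 21/2, σ_2 = 0.
On [1, 2], p'(x) = b_1 + 2c_1·(x - 1) + 3d_1·(x - 1)² with b_1 = Δ_1 - h_1(2σ_1 + σ_2)/6 = 1/2, c_1 = σ_1/2 = 21/4, d_1 = (σ_2 - σ_1)/(6h_1) = -7/4. So p'(1) = 1/2.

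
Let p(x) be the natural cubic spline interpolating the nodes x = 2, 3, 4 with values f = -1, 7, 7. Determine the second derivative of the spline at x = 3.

Write M_i for p''(x_i). With h_i = 1, 1 and divided differences Δ_i = 8, 0, the continuity of p' gives the tridiagonal system
  1·M_0 + 4·M_1 + 1·M_2 = 6(Δ_1 - Δ_0) = -48
Natural end conditions: M_0 = M_2 = 0.
Solving the tridiagonal system: M_0 = 0, M_1 = -12, M_2 = 0.

-12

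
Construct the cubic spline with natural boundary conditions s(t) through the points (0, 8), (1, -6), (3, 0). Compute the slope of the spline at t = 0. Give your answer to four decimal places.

Put M_i = s'' at the i-th knot. Here h = (1, 2) and Δ = (-14, 3), so the interior equations h_(i-1)·M_(i-1) + 2(h_(i-1)+h_i)·M_i + h_i·M_(i+1) = 6(Δ_i − Δ_(i-1)) read
  1·M_0 + 6·M_1 + 2·M_2 = 6(Δ_1 - Δ_0) = 102
Natural end conditions: M_0 = M_2 = 0.
Hence M_0 = 0, M_1 = 17, M_2 = 0.
On [0, 1], s'(t) = b_0 + 2c_0·t + 3d_0·t² with b_0 = Δ_0 - h_0(2M_0 + M_1)/6 = -101/6, c_0 = M_0/2 = 0, d_0 = (M_1 - M_0)/(6h_0) = 17/6. So s'(0) = -101/6.

-16.8333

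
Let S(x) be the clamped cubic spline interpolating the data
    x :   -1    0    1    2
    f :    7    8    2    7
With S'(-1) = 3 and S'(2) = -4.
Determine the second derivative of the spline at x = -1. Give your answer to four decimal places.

Let σ_i = S''(x_i). Step sizes h_i = 1, 1, 1; slopes of the chords Δ_i = (y_(i+1) - y_i)/h_i = 1, -6, 5.
  1·σ_0 + 4·σ_1 + 1·σ_2 = 6(Δ_1 - Δ_0) = -42
  1·σ_1 + 4·σ_2 + 1·σ_3 = 6(Δ_2 - Δ_1) = 66
Clamped end conditions give two more equations: 2h_0·σ_0 + h_0·σ_1 = 6(Δ_0 - S'(-1)) = -12 and h_2·σ_2 + 2h_2·σ_3 = 6(S'(2) - Δ_2) = -54.
Solving: σ_0 = 56/15, σ_1 = -292/15, σ_2 = 482/15, σ_3 = -646/15.

3.7333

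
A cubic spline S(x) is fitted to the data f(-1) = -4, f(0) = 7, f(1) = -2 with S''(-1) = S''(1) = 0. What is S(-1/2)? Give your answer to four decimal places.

Write m_i for S''(x_i). With h_i = 1, 1 and divided differences Δ_i = 11, -9, the continuity of S' gives the tridiagonal system
  1·m_0 + 4·m_1 + 1·m_2 = 6(Δ_1 - Δ_0) = -120
Natural end conditions: m_0 = m_2 = 0.
Solving the tridiagonal system: m_0 = 0, m_1 = -30, m_2 = 0.
On [-1, 0], S(x) = -4 + 16·(x + 1) + 0·(x + 1)² - 5·(x + 1)³.
With (x + 1) = 1/2: S(-1/2) = 27/8.

3.3750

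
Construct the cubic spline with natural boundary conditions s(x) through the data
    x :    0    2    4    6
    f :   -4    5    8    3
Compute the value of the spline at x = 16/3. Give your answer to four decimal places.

Let m_i = s''(x_i). Step sizes h_i = 2, 2, 2; slopes of the chords Δ_i = (y_(i+1) - y_i)/h_i = 9/2, 3/2, -5/2.
  2·m_0 + 8·m_1 + 2·m_2 = 6(Δ_1 - Δ_0) = -18
  2·m_1 + 8·m_2 + 2·m_3 = 6(Δ_2 - Δ_1) = -24
Natural end conditions: m_0 = m_3 = 0.
Hence m_0 = 0, m_1 = -8/5, m_2 = -13/5, m_3 = 0.
On [4, 6], s(x) = 8 - 23/30·(x - 4) - 13/10·(x - 4)² + 13/60·(x - 4)³.
With (x - 4) = 4/3: s(16/3) = 2098/405.

5.1802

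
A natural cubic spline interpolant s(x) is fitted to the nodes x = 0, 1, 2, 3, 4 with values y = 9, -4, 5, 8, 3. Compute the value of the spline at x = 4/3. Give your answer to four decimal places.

-2.4841

Let σ_i = s''(x_i). Step sizes h_i = 1, 1, 1, 1; slopes of the chords Δ_i = (y_(i+1) - y_i)/h_i = -13, 9, 3, -5.
  1·σ_0 + 4·σ_1 + 1·σ_2 = 6(Δ_1 - Δ_0) = 132
  1·σ_1 + 4·σ_2 + 1·σ_3 = 6(Δ_2 - Δ_1) = -36
  1·σ_2 + 4·σ_3 + 1·σ_4 = 6(Δ_3 - Δ_2) = -48
Natural end conditions: σ_0 = σ_4 = 0.
Solving the tridiagonal system: σ_0 = 0, σ_1 = 519/14, σ_2 = -114/7, σ_3 = -111/14, σ_4 = 0.
On [1, 2], s(x) = -4 - 9/14·(x - 1) + 519/28·(x - 1)² - 249/28·(x - 1)³.
With (x - 1) = 1/3: s(4/3) = -313/126.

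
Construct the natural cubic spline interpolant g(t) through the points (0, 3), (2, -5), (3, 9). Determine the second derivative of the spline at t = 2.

With σ_i denoting the second derivative at x_i, h_i = 2, 1, and Δ_i = (y_(i+1) − y_i)/h_i = -4, 14:
  2·σ_0 + 6·σ_1 + 1·σ_2 = 6(Δ_1 - Δ_0) = 108
Natural end conditions: σ_0 = σ_2 = 0.
Solving the tridiagonal system: σ_0 = 0, σ_1 = 18, σ_2 = 0.

18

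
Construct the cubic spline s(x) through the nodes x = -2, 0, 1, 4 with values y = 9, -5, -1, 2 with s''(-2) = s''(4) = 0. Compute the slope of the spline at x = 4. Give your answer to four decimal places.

-0.8511

Write m_i for s''(x_i). With h_i = 2, 1, 3 and divided differences Δ_i = -7, 4, 1, the continuity of s' gives the tridiagonal system
  2·m_0 + 6·m_1 + 1·m_2 = 6(Δ_1 - Δ_0) = 66
  1·m_1 + 8·m_2 + 3·m_3 = 6(Δ_2 - Δ_1) = -18
Natural end conditions: m_0 = m_3 = 0.
Forward elimination and back-substitution give m_0 = 0, m_1 = 546/47, m_2 = -174/47, m_3 = 0.
On [1, 4], s'(x) = b_2 + 2c_2·(x - 1) + 3d_2·(x - 1)² with b_2 = Δ_2 - h_2(2m_2 + m_3)/6 = 221/47, c_2 = m_2/2 = -87/47, d_2 = (m_3 - m_2)/(6h_2) = 29/141. So s'(4) = -40/47.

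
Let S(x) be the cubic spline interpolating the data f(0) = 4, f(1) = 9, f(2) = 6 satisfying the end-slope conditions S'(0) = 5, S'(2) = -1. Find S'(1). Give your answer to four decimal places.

0.5000

With σ_i denoting the second derivative at x_i, h_i = 1, 1, and Δ_i = (y_(i+1) − y_i)/h_i = 5, -3:
  1·σ_0 + 4·σ_1 + 1·σ_2 = 6(Δ_1 - Δ_0) = -48
Clamped end conditions give two more equations: 2h_0·σ_0 + h_0·σ_1 = 6(Δ_0 - S'(0)) = 0 and h_1·σ_1 + 2h_1·σ_2 = 6(S'(2) - Δ_1) = 12.
Hence σ_0 = 9, σ_1 = -18, σ_2 = 15.
On [1, 2], S'(x) = b_1 + 2c_1·(x - 1) + 3d_1·(x - 1)² with b_1 = Δ_1 - h_1(2σ_1 + σ_2)/6 = 1/2, c_1 = σ_1/2 = -9, d_1 = (σ_2 - σ_1)/(6h_1) = 11/2. So S'(1) = 1/2.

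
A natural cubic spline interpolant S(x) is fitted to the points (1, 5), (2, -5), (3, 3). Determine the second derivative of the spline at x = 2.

27

With σ_i denoting the second derivative at x_i, h_i = 1, 1, and Δ_i = (y_(i+1) − y_i)/h_i = -10, 8:
  1·σ_0 + 4·σ_1 + 1·σ_2 = 6(Δ_1 - Δ_0) = 108
Natural end conditions: σ_0 = σ_2 = 0.
Hence σ_0 = 0, σ_1 = 27, σ_2 = 0.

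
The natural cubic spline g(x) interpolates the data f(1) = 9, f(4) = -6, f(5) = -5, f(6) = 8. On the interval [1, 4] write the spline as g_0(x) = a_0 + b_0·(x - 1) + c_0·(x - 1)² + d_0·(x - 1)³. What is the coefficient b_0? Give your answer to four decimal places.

With σ_i denoting the second derivative at x_i, h_i = 3, 1, 1, and Δ_i = (y_(i+1) − y_i)/h_i = -5, 1, 13:
  3·σ_0 + 8·σ_1 + 1·σ_2 = 6(Δ_1 - Δ_0) = 36
  1·σ_1 + 4·σ_2 + 1·σ_3 = 6(Δ_2 - Δ_1) = 72
Natural end conditions: σ_0 = σ_3 = 0.
Solving the tridiagonal system: σ_0 = 0, σ_1 = 72/31, σ_2 = 540/31, σ_3 = 0.
On [1, 4], with g_0(x) = a_0 + b_0·(x - 1) + c_0·(x - 1)² + d_0·(x - 1)³: c_0 = σ_0/2 = 0, d_0 = (σ_1 - σ_0)/(6h_0) = 4/31, b_0 = Δ_0 - h_0(2σ_0 + σ_1)/6 = -191/31.

-6.1613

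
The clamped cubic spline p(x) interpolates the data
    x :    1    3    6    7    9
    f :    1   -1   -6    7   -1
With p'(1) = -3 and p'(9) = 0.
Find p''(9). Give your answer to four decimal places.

Let m_i = p''(x_i). Step sizes h_i = 2, 3, 1, 2; slopes of the chords Δ_i = (y_(i+1) - y_i)/h_i = -1, -5/3, 13, -4.
  2·m_0 + 10·m_1 + 3·m_2 = 6(Δ_1 - Δ_0) = -4
  3·m_1 + 8·m_2 + 1·m_3 = 6(Δ_2 - Δ_1) = 88
  1·m_2 + 6·m_3 + 2·m_4 = 6(Δ_3 - Δ_2) = -102
Clamped end conditions give two more equations: 2h_0·m_0 + h_0·m_1 = 6(Δ_0 - p'(1)) = 12 and h_3·m_3 + 2h_3·m_4 = 6(p'(9) - Δ_3) = 24.
Solving: m_0 = 108/17, m_1 = -114/17, m_2 = 856/51, m_3 = -1334/51, m_4 = 973/51.

19.0784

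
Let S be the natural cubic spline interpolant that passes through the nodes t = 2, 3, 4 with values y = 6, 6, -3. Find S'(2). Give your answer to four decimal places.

With M_i denoting the second derivative at x_i, h_i = 1, 1, and Δ_i = (y_(i+1) − y_i)/h_i = 0, -9:
  1·M_0 + 4·M_1 + 1·M_2 = 6(Δ_1 - Δ_0) = -54
Natural end conditions: M_0 = M_2 = 0.
Solving: M_0 = 0, M_1 = -27/2, M_2 = 0.
On [2, 3], S'(t) = b_0 + 2c_0·(t - 2) + 3d_0·(t - 2)² with b_0 = Δ_0 - h_0(2M_0 + M_1)/6 = 9/4, c_0 = M_0/2 = 0, d_0 = (M_1 - M_0)/(6h_0) = -9/4. So S'(2) = 9/4.

2.2500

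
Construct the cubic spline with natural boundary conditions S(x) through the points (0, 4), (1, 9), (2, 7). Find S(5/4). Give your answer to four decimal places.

Let M_i = S''(x_i). Step sizes h_i = 1, 1; slopes of the chords Δ_i = (y_(i+1) - y_i)/h_i = 5, -2.
  1·M_0 + 4·M_1 + 1·M_2 = 6(Δ_1 - Δ_0) = -42
Natural end conditions: M_0 = M_2 = 0.
Solving: M_0 = 0, M_1 = -21/2, M_2 = 0.
On [1, 2], S(x) = 9 + 3/2·(x - 1) - 21/4·(x - 1)² + 7/4·(x - 1)³.
With (x - 1) = 1/4: S(5/4) = 2323/256.

9.0742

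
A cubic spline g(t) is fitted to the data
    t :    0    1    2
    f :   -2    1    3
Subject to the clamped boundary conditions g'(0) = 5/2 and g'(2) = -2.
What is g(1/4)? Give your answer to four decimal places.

Let m_i = g''(x_i). Step sizes h_i = 1, 1; slopes of the chords Δ_i = (y_(i+1) - y_i)/h_i = 3, 2.
  1·m_0 + 4·m_1 + 1·m_2 = 6(Δ_1 - Δ_0) = -6
Clamped end conditions give two more equations: 2h_0·m_0 + h_0·m_1 = 6(Δ_0 - g'(0)) = 3 and h_1·m_1 + 2h_1·m_2 = 6(g'(2) - Δ_1) = -24.
Forward elimination and back-substitution give m_0 = 3/4, m_1 = 3/2, m_2 = -51/4.
On [0, 1], g(t) = -2 + 5/2·t + 3/8·t² + 1/8·t³.
With t = 1/4: g(1/4) = -691/512.

-1.3496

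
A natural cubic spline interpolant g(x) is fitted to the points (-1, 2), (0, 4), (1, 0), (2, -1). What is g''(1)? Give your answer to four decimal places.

7.2000

Write σ_i for g''(x_i). With h_i = 1, 1, 1 and divided differences Δ_i = 2, -4, -1, the continuity of g' gives the tridiagonal system
  1·σ_0 + 4·σ_1 + 1·σ_2 = 6(Δ_1 - Δ_0) = -36
  1·σ_1 + 4·σ_2 + 1·σ_3 = 6(Δ_2 - Δ_1) = 18
Natural end conditions: σ_0 = σ_3 = 0.
Solving the tridiagonal system: σ_0 = 0, σ_1 = -54/5, σ_2 = 36/5, σ_3 = 0.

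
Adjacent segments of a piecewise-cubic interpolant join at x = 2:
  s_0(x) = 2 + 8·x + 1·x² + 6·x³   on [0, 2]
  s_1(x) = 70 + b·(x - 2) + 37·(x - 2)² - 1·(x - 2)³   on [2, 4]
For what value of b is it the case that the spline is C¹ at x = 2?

s_0'(x) = 8 + 2·x + 18·x², so s_0'(2) = 84. On the right, s_1'(2) = b, so b = 84.

84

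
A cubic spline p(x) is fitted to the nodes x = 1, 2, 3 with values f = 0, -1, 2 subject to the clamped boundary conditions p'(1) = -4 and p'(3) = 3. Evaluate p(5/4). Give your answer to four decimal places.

-0.8008

With σ_i denoting the second derivative at x_i, h_i = 1, 1, and Δ_i = (y_(i+1) − y_i)/h_i = -1, 3:
  1·σ_0 + 4·σ_1 + 1·σ_2 = 6(Δ_1 - Δ_0) = 24
Clamped end conditions give two more equations: 2h_0·σ_0 + h_0·σ_1 = 6(Δ_0 - p'(1)) = 18 and h_1·σ_1 + 2h_1·σ_2 = 6(p'(3) - Δ_1) = 0.
Solving the tridiagonal system: σ_0 = 13/2, σ_1 = 5, σ_2 = -5/2.
On [1, 2], p(x) = 0 - 4·(x - 1) + 13/4·(x - 1)² - 1/4·(x - 1)³.
With (x - 1) = 1/4: p(5/4) = -205/256.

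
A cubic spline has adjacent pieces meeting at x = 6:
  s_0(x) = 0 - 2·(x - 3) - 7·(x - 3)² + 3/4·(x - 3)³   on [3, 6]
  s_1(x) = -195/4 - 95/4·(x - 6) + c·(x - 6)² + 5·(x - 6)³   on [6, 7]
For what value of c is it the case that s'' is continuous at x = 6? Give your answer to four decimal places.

-0.2500

s_0''(x) = -14 + 9/2·(x - 3), so s_0''(6) = -1/2. On the right, s_1''(6) = 2c, so c = -1/4.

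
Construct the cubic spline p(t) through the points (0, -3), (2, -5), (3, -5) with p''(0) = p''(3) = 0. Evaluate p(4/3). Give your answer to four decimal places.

-4.5802

With M_i denoting the second derivative at x_i, h_i = 2, 1, and Δ_i = (y_(i+1) − y_i)/h_i = -1, 0:
  2·M_0 + 6·M_1 + 1·M_2 = 6(Δ_1 - Δ_0) = 6
Natural end conditions: M_0 = M_2 = 0.
Hence M_0 = 0, M_1 = 1, M_2 = 0.
On [0, 2], p(t) = -3 - 4/3·t + 0·t² + 1/12·t³.
With t = 4/3: p(4/3) = -371/81.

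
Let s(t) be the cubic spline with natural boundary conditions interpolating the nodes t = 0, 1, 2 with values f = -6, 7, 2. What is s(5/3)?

Write M_i for s''(x_i). With h_i = 1, 1 and divided differences Δ_i = 13, -5, the continuity of s' gives the tridiagonal system
  1·M_0 + 4·M_1 + 1·M_2 = 6(Δ_1 - Δ_0) = -108
Natural end conditions: M_0 = M_2 = 0.
Hence M_0 = 0, M_1 = -27, M_2 = 0.
On [1, 2], s(t) = 7 + 4·(t - 1) - 27/2·(t - 1)² + 9/2·(t - 1)³.
With (t - 1) = 2/3: s(5/3) = 5.

5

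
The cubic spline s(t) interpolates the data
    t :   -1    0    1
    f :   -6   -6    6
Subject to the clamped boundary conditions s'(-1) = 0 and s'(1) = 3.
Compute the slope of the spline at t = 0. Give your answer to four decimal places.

8.2500

Put M_i = s'' at the i-th knot. Here h = (1, 1) and Δ = (0, 12), so the interior equations h_(i-1)·M_(i-1) + 2(h_(i-1)+h_i)·M_i + h_i·M_(i+1) = 6(Δ_i − Δ_(i-1)) read
  1·M_0 + 4·M_1 + 1·M_2 = 6(Δ_1 - Δ_0) = 72
Clamped end conditions give two more equations: 2h_0·M_0 + h_0·M_1 = 6(Δ_0 - s'(-1)) = 0 and h_1·M_1 + 2h_1·M_2 = 6(s'(1) - Δ_1) = -54.
Forward elimination and back-substitution give M_0 = -33/2, M_1 = 33, M_2 = -87/2.
On [0, 1], s'(t) = b_1 + 2c_1·t + 3d_1·t² with b_1 = Δ_1 - h_1(2M_1 + M_2)/6 = 33/4, c_1 = M_1/2 = 33/2, d_1 = (M_2 - M_1)/(6h_1) = -51/4. So s'(0) = 33/4.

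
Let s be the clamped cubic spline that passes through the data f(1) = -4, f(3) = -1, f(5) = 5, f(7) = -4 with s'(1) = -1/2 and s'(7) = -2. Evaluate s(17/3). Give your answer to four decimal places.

2.4889

Put σ_i = s'' at the i-th knot. Here h = (2, 2, 2) and Δ = (3/2, 3, -9/2), so the interior equations h_(i-1)·σ_(i-1) + 2(h_(i-1)+h_i)·σ_i + h_i·σ_(i+1) = 6(Δ_i − Δ_(i-1)) read
  2·σ_0 + 8·σ_1 + 2·σ_2 = 6(Δ_1 - Δ_0) = 9
  2·σ_1 + 8·σ_2 + 2·σ_3 = 6(Δ_2 - Δ_1) = -45
Clamped end conditions give two more equations: 2h_0·σ_0 + h_0·σ_1 = 6(Δ_0 - s'(1)) = 12 and h_2·σ_2 + 2h_2·σ_3 = 6(s'(7) - Δ_2) = 15.
Hence σ_0 = 8/5, σ_1 = 14/5, σ_2 = -83/10, σ_3 = 79/10.
On [5, 7], s(x) = 5 - 8/5·(x - 5) - 83/20·(x - 5)² + 27/20·(x - 5)³.
With (x - 5) = 2/3: s(17/3) = 112/45.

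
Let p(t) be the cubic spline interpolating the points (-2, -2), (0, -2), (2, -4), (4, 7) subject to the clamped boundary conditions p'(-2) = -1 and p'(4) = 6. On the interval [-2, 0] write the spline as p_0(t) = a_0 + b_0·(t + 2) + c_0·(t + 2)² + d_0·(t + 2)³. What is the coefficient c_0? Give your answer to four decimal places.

Put M_i = p'' at the i-th knot. Here h = (2, 2, 2) and Δ = (0, -1, 11/2), so the interior equations h_(i-1)·M_(i-1) + 2(h_(i-1)+h_i)·M_i + h_i·M_(i+1) = 6(Δ_i − Δ_(i-1)) read
  2·M_0 + 8·M_1 + 2·M_2 = 6(Δ_1 - Δ_0) = -6
  2·M_1 + 8·M_2 + 2·M_3 = 6(Δ_2 - Δ_1) = 39
Clamped end conditions give two more equations: 2h_0·M_0 + h_0·M_1 = 6(Δ_0 - p'(-2)) = 6 and h_2·M_2 + 2h_2·M_3 = 6(p'(4) - Δ_2) = 3.
Forward elimination and back-substitution give M_0 = 91/30, M_1 = -46/15, M_2 = 187/30, M_3 = -71/30.
On [-2, 0], with p_0(t) = a_0 + b_0·(t + 2) + c_0·(t + 2)² + d_0·(t + 2)³: c_0 = M_0/2 = 91/60, d_0 = (M_1 - M_0)/(6h_0) = -61/120, b_0 = Δ_0 - h_0(2M_0 + M_1)/6 = -1.

1.5167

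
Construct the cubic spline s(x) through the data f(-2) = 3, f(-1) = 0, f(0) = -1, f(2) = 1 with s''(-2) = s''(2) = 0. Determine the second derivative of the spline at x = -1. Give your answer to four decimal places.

2.6087

Put m_i = s'' at the i-th knot. Here h = (1, 1, 2) and Δ = (-3, -1, 1), so the interior equations h_(i-1)·m_(i-1) + 2(h_(i-1)+h_i)·m_i + h_i·m_(i+1) = 6(Δ_i − Δ_(i-1)) read
  1·m_0 + 4·m_1 + 1·m_2 = 6(Δ_1 - Δ_0) = 12
  1·m_1 + 6·m_2 + 2·m_3 = 6(Δ_2 - Δ_1) = 12
Natural end conditions: m_0 = m_3 = 0.
Hence m_0 = 0, m_1 = 60/23, m_2 = 36/23, m_3 = 0.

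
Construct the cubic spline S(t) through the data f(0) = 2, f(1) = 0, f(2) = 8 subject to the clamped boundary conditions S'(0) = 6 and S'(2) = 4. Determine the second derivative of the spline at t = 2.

-28

Write m_i for S''(x_i). With h_i = 1, 1 and divided differences Δ_i = -2, 8, the continuity of S' gives the tridiagonal system
  1·m_0 + 4·m_1 + 1·m_2 = 6(Δ_1 - Δ_0) = 60
Clamped end conditions give two more equations: 2h_0·m_0 + h_0·m_1 = 6(Δ_0 - S'(0)) = -48 and h_1·m_1 + 2h_1·m_2 = 6(S'(2) - Δ_1) = -24.
Solving: m_0 = -40, m_1 = 32, m_2 = -28.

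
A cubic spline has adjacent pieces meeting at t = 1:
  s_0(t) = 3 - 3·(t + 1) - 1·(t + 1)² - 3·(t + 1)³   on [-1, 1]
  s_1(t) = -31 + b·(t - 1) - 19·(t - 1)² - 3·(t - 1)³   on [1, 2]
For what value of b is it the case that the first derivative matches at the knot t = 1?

-43

s_0'(t) = -3 - 2·(t + 1) - 9·(t + 1)², so s_0'(1) = -43. On the right, s_1'(1) = b, so b = -43.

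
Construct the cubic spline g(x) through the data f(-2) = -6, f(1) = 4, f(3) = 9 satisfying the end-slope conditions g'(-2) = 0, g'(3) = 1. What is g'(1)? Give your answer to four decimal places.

Write m_i for g''(x_i). With h_i = 3, 2 and divided differences Δ_i = 10/3, 5/2, the continuity of g' gives the tridiagonal system
  3·m_0 + 10·m_1 + 2·m_2 = 6(Δ_1 - Δ_0) = -5
Clamped end conditions give two more equations: 2h_0·m_0 + h_0·m_1 = 6(Δ_0 - g'(-2)) = 20 and h_1·m_1 + 2h_1·m_2 = 6(g'(3) - Δ_1) = -9.
Solving the tridiagonal system: m_0 = 121/30, m_1 = -7/5, m_2 = -31/20.
On [1, 3], g'(x) = b_1 + 2c_1·(x - 1) + 3d_1·(x - 1)² with b_1 = Δ_1 - h_1(2m_1 + m_2)/6 = 79/20, c_1 = m_1/2 = -7/10, d_1 = (m_2 - m_1)/(6h_1) = -1/80. So g'(1) = 79/20.

3.9500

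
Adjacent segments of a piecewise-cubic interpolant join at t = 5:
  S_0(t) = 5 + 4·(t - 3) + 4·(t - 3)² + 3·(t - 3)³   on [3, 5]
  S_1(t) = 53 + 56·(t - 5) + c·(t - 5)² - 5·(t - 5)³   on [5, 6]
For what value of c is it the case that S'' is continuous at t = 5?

22

S_0''(t) = 8 + 18·(t - 3), so S_0''(5) = 44. On the right, S_1''(5) = 2c, so c = 22.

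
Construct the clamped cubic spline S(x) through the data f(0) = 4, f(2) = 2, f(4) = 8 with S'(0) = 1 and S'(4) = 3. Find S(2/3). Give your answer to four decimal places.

Write M_i for S''(x_i). With h_i = 2, 2 and divided differences Δ_i = -1, 3, the continuity of S' gives the tridiagonal system
  2·M_0 + 8·M_1 + 2·M_2 = 6(Δ_1 - Δ_0) = 24
Clamped end conditions give two more equations: 2h_0·M_0 + h_0·M_1 = 6(Δ_0 - S'(0)) = -12 and h_1·M_1 + 2h_1·M_2 = 6(S'(4) - Δ_1) = 0.
Solving: M_0 = -11/2, M_1 = 5, M_2 = -5/2.
On [0, 2], S(x) = 4 + 1·x - 11/4·x² + 7/8·x³.
With x = 2/3: S(2/3) = 100/27.

3.7037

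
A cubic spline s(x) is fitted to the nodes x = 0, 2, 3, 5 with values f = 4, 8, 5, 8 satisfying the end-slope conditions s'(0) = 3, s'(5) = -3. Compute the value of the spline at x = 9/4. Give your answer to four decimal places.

7.2764

Put M_i = s'' at the i-th knot. Here h = (2, 1, 2) and Δ = (2, -3, 3/2), so the interior equations h_(i-1)·M_(i-1) + 2(h_(i-1)+h_i)·M_i + h_i·M_(i+1) = 6(Δ_i − Δ_(i-1)) read
  2·M_0 + 6·M_1 + 1·M_2 = 6(Δ_1 - Δ_0) = -30
  1·M_1 + 6·M_2 + 2·M_3 = 6(Δ_2 - Δ_1) = 27
Clamped end conditions give two more equations: 2h_0·M_0 + h_0·M_1 = 6(Δ_0 - s'(0)) = -6 and h_2·M_2 + 2h_2·M_3 = 6(s'(5) - Δ_2) = -27.
Solving: M_0 = 69/32, M_1 = -117/16, M_2 = 153/16, M_3 = -369/32.
On [2, 3], s(x) = 8 - 69/32·(x - 2) - 117/32·(x - 2)² + 45/16·(x - 2)³.
With (x - 2) = 1/4: s(9/4) = 7451/1024.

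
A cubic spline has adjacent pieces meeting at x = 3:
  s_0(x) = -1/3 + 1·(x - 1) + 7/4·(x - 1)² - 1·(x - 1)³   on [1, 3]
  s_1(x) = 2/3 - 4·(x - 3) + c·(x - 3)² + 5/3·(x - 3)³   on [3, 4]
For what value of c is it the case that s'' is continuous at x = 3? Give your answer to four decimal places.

-4.2500

s_0''(x) = 7/2 - 6·(x - 1), so s_0''(3) = -17/2. On the right, s_1''(3) = 2c, so c = -17/4.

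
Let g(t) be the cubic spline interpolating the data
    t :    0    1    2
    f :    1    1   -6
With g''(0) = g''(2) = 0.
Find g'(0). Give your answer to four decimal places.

1.7500

With m_i denoting the second derivative at x_i, h_i = 1, 1, and Δ_i = (y_(i+1) − y_i)/h_i = 0, -7:
  1·m_0 + 4·m_1 + 1·m_2 = 6(Δ_1 - Δ_0) = -42
Natural end conditions: m_0 = m_2 = 0.
Solving: m_0 = 0, m_1 = -21/2, m_2 = 0.
On [0, 1], g'(t) = b_0 + 2c_0·t + 3d_0·t² with b_0 = Δ_0 - h_0(2m_0 + m_1)/6 = 7/4, c_0 = m_0/2 = 0, d_0 = (m_1 - m_0)/(6h_0) = -7/4. So g'(0) = 7/4.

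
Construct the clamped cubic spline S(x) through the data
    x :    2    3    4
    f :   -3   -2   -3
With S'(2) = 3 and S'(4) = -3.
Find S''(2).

-6

Write σ_i for S''(x_i). With h_i = 1, 1 and divided differences Δ_i = 1, -1, the continuity of S' gives the tridiagonal system
  1·σ_0 + 4·σ_1 + 1·σ_2 = 6(Δ_1 - Δ_0) = -12
Clamped end conditions give two more equations: 2h_0·σ_0 + h_0·σ_1 = 6(Δ_0 - S'(2)) = -12 and h_1·σ_1 + 2h_1·σ_2 = 6(S'(4) - Δ_1) = -12.
Solving: σ_0 = -6, σ_1 = 0, σ_2 = -6.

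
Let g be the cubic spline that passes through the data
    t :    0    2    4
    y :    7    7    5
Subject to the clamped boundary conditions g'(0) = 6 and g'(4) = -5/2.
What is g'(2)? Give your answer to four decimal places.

-1.6250

Put M_i = g'' at the i-th knot. Here h = (2, 2) and Δ = (0, -1), so the interior equations h_(i-1)·M_(i-1) + 2(h_(i-1)+h_i)·M_i + h_i·M_(i+1) = 6(Δ_i − Δ_(i-1)) read
  2·M_0 + 8·M_1 + 2·M_2 = 6(Δ_1 - Δ_0) = -6
Clamped end conditions give two more equations: 2h_0·M_0 + h_0·M_1 = 6(Δ_0 - g'(0)) = -36 and h_1·M_1 + 2h_1·M_2 = 6(g'(4) - Δ_1) = -9.
Hence M_0 = -83/8, M_1 = 11/4, M_2 = -29/8.
On [2, 4], g'(t) = b_1 + 2c_1·(t - 2) + 3d_1·(t - 2)² with b_1 = Δ_1 - h_1(2M_1 + M_2)/6 = -13/8, c_1 = M_1/2 = 11/8, d_1 = (M_2 - M_1)/(6h_1) = -17/32. So g'(2) = -13/8.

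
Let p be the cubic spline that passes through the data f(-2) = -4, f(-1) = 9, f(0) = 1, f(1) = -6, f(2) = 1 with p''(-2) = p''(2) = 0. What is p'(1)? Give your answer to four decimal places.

Let M_i = p''(x_i). Step sizes h_i = 1, 1, 1, 1; slopes of the chords Δ_i = (y_(i+1) - y_i)/h_i = 13, -8, -7, 7.
  1·M_0 + 4·M_1 + 1·M_2 = 6(Δ_1 - Δ_0) = -126
  1·M_1 + 4·M_2 + 1·M_3 = 6(Δ_2 - Δ_1) = 6
  1·M_2 + 4·M_3 + 1·M_4 = 6(Δ_3 - Δ_2) = 84
Natural end conditions: M_0 = M_4 = 0.
Forward elimination and back-substitution give M_0 = 0, M_1 = -915/28, M_2 = 33/7, M_3 = 555/28, M_4 = 0.
On [1, 2], p'(x) = b_3 + 2c_3·(x - 1) + 3d_3·(x - 1)² with b_3 = Δ_3 - h_3(2M_3 + M_4)/6 = 11/28, c_3 = M_3/2 = 555/56, d_3 = (M_4 - M_3)/(6h_3) = -185/56. So p'(1) = 11/28.

0.3929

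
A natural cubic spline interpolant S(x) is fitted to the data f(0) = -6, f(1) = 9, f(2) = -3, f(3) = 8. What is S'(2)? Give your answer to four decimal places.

-4.8667

Let M_i = S''(x_i). Step sizes h_i = 1, 1, 1; slopes of the chords Δ_i = (y_(i+1) - y_i)/h_i = 15, -12, 11.
  1·M_0 + 4·M_1 + 1·M_2 = 6(Δ_1 - Δ_0) = -162
  1·M_1 + 4·M_2 + 1·M_3 = 6(Δ_2 - Δ_1) = 138
Natural end conditions: M_0 = M_3 = 0.
Forward elimination and back-substitution give M_0 = 0, M_1 = -262/5, M_2 = 238/5, M_3 = 0.
On [2, 3], S'(x) = b_2 + 2c_2·(x - 2) + 3d_2·(x - 2)² with b_2 = Δ_2 - h_2(2M_2 + M_3)/6 = -73/15, c_2 = M_2/2 = 119/5, d_2 = (M_3 - M_2)/(6h_2) = -119/15. So S'(2) = -73/15.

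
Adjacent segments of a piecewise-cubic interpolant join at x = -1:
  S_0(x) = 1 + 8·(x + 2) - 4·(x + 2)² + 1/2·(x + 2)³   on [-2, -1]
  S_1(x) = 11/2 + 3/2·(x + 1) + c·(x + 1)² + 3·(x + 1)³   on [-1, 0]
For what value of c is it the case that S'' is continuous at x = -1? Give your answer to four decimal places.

S_0''(x) = -8 + 3·(x + 2), so S_0''(-1) = -5. On the right, S_1''(-1) = 2c, so c = -5/2.

-2.5000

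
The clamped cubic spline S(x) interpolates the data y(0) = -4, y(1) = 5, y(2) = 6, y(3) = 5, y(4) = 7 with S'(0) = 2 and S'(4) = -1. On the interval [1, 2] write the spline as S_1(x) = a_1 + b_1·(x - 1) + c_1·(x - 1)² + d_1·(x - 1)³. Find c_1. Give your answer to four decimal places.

Let σ_i = S''(x_i). Step sizes h_i = 1, 1, 1, 1; slopes of the chords Δ_i = (y_(i+1) - y_i)/h_i = 9, 1, -1, 2.
  1·σ_0 + 4·σ_1 + 1·σ_2 = 6(Δ_1 - Δ_0) = -48
  1·σ_1 + 4·σ_2 + 1·σ_3 = 6(Δ_2 - Δ_1) = -12
  1·σ_2 + 4·σ_3 + 1·σ_4 = 6(Δ_3 - Δ_2) = 18
Clamped end conditions give two more equations: 2h_0·σ_0 + h_0·σ_1 = 6(Δ_0 - S'(0)) = 42 and h_3·σ_3 + 2h_3·σ_4 = 6(S'(4) - Δ_3) = -18.
Forward elimination and back-substitution give σ_0 = 216/7, σ_1 = -138/7, σ_2 = 0, σ_3 = 54/7, σ_4 = -90/7.
On [1, 2], with S_1(x) = a_1 + b_1·(x - 1) + c_1·(x - 1)² + d_1·(x - 1)³: c_1 = σ_1/2 = -69/7, d_1 = (σ_2 - σ_1)/(6h_1) = 23/7, b_1 = Δ_1 - h_1(2σ_1 + σ_2)/6 = 53/7.

-9.8571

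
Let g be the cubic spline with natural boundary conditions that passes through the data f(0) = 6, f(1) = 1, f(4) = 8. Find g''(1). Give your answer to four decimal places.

Let σ_i = g''(x_i). Step sizes h_i = 1, 3; slopes of the chords Δ_i = (y_(i+1) - y_i)/h_i = -5, 7/3.
  1·σ_0 + 8·σ_1 + 3·σ_2 = 6(Δ_1 - Δ_0) = 44
Natural end conditions: σ_0 = σ_2 = 0.
Forward elimination and back-substitution give σ_0 = 0, σ_1 = 11/2, σ_2 = 0.

5.5000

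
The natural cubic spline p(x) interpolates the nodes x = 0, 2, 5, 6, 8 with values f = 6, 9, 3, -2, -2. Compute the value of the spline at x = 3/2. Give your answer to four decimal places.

8.5513

With σ_i denoting the second derivative at x_i, h_i = 2, 3, 1, 2, and Δ_i = (y_(i+1) − y_i)/h_i = 3/2, -2, -5, 0:
  2·σ_0 + 10·σ_1 + 3·σ_2 = 6(Δ_1 - Δ_0) = -21
  3·σ_1 + 8·σ_2 + 1·σ_3 = 6(Δ_2 - Δ_1) = -18
  1·σ_2 + 6·σ_3 + 2·σ_4 = 6(Δ_3 - Δ_2) = 30
Natural end conditions: σ_0 = σ_4 = 0.
Solving the tridiagonal system: σ_0 = 0, σ_1 = -573/416, σ_2 = -501/208, σ_3 = 2247/416, σ_4 = 0.
On [0, 2], p(x) = 6 + 815/416·x + 0·x² - 191/1664·x³.
With x = 3/2: p(3/2) = 113835/13312.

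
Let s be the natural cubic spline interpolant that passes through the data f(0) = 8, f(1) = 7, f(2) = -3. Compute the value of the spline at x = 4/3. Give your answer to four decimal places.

4.5000

With M_i denoting the second derivative at x_i, h_i = 1, 1, and Δ_i = (y_(i+1) − y_i)/h_i = -1, -10:
  1·M_0 + 4·M_1 + 1·M_2 = 6(Δ_1 - Δ_0) = -54
Natural end conditions: M_0 = M_2 = 0.
Forward elimination and back-substitution give M_0 = 0, M_1 = -27/2, M_2 = 0.
On [1, 2], s(x) = 7 - 11/2·(x - 1) - 27/4·(x - 1)² + 9/4·(x - 1)³.
With (x - 1) = 1/3: s(4/3) = 9/2.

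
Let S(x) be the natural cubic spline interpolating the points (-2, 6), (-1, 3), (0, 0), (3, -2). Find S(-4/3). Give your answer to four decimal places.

Write σ_i for S''(x_i). With h_i = 1, 1, 3 and divided differences Δ_i = -3, -3, -2/3, the continuity of S' gives the tridiagonal system
  1·σ_0 + 4·σ_1 + 1·σ_2 = 6(Δ_1 - Δ_0) = 0
  1·σ_1 + 8·σ_2 + 3·σ_3 = 6(Δ_2 - Δ_1) = 14
Natural end conditions: σ_0 = σ_3 = 0.
Forward elimination and back-substitution give σ_0 = 0, σ_1 = -14/31, σ_2 = 56/31, σ_3 = 0.
On [-2, -1], S(x) = 6 - 272/93·(x + 2) + 0·(x + 2)² - 7/93·(x + 2)³.
With (x + 2) = 2/3: S(-4/3) = 10114/2511.

4.0279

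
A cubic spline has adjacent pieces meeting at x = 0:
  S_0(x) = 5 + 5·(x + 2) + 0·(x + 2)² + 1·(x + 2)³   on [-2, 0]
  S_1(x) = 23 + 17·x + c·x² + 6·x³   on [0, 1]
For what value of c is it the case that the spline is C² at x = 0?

S_0''(x) = 0 + 6·(x + 2), so S_0''(0) = 12. On the right, S_1''(0) = 2c, so c = 6.

6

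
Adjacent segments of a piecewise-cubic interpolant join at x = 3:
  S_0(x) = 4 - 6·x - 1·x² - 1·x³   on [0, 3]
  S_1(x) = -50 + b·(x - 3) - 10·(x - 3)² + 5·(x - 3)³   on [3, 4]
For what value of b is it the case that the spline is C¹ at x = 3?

-39

S_0'(x) = -6 - 2·x - 3·x², so S_0'(3) = -39. On the right, S_1'(3) = b, so b = -39.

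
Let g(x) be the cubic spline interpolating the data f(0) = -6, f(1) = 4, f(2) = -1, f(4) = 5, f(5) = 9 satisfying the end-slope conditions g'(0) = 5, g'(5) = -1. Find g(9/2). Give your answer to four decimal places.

7.9785

Write σ_i for g''(x_i). With h_i = 1, 1, 2, 1 and divided differences Δ_i = 10, -5, 3, 4, the continuity of g' gives the tridiagonal system
  1·σ_0 + 4·σ_1 + 1·σ_2 = 6(Δ_1 - Δ_0) = -90
  1·σ_1 + 6·σ_2 + 2·σ_3 = 6(Δ_2 - Δ_1) = 48
  2·σ_2 + 6·σ_3 + 1·σ_4 = 6(Δ_3 - Δ_2) = 6
Clamped end conditions give two more equations: 2h_0·σ_0 + h_0·σ_1 = 6(Δ_0 - g'(0)) = 30 and h_3·σ_3 + 2h_3·σ_4 = 6(g'(5) - Δ_3) = -30.
Solving the tridiagonal system: σ_0 = 2049/64, σ_1 = -1089/32, σ_2 = 903/64, σ_3 = -21/16, σ_4 = -459/32.
On [4, 5], g(x) = 5 + 437/64·(x - 4) - 21/32·(x - 4)² - 139/64·(x - 4)³.
With (x - 4) = 1/2: g(9/2) = 4085/512.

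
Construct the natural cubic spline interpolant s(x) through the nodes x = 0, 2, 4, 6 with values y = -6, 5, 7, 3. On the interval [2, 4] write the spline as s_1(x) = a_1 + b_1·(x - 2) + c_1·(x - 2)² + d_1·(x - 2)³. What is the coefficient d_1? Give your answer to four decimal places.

With M_i denoting the second derivative at x_i, h_i = 2, 2, 2, and Δ_i = (y_(i+1) − y_i)/h_i = 11/2, 1, -2:
  2·M_0 + 8·M_1 + 2·M_2 = 6(Δ_1 - Δ_0) = -27
  2·M_1 + 8·M_2 + 2·M_3 = 6(Δ_2 - Δ_1) = -18
Natural end conditions: M_0 = M_3 = 0.
Hence M_0 = 0, M_1 = -3, M_2 = -3/2, M_3 = 0.
On [2, 4], with s_1(x) = a_1 + b_1·(x - 2) + c_1·(x - 2)² + d_1·(x - 2)³: c_1 = M_1/2 = -3/2, d_1 = (M_2 - M_1)/(6h_1) = 1/8, b_1 = Δ_1 - h_1(2M_1 + M_2)/6 = 7/2.

0.1250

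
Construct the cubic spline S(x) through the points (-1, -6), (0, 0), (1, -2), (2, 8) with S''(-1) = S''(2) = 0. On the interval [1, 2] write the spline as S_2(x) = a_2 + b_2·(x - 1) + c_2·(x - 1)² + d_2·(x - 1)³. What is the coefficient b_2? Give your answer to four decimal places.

With M_i denoting the second derivative at x_i, h_i = 1, 1, 1, and Δ_i = (y_(i+1) − y_i)/h_i = 6, -2, 10:
  1·M_0 + 4·M_1 + 1·M_2 = 6(Δ_1 - Δ_0) = -48
  1·M_1 + 4·M_2 + 1·M_3 = 6(Δ_2 - Δ_1) = 72
Natural end conditions: M_0 = M_3 = 0.
Forward elimination and back-substitution give M_0 = 0, M_1 = -88/5, M_2 = 112/5, M_3 = 0.
On [1, 2], with S_2(x) = a_2 + b_2·(x - 1) + c_2·(x - 1)² + d_2·(x - 1)³: c_2 = M_2/2 = 56/5, d_2 = (M_3 - M_2)/(6h_2) = -56/15, b_2 = Δ_2 - h_2(2M_2 + M_3)/6 = 38/15.

2.5333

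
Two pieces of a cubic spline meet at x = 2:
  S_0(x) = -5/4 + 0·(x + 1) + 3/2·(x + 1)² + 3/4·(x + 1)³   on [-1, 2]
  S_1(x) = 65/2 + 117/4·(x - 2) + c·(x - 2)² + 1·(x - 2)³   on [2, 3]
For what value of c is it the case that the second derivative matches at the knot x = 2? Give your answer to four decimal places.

S_0''(x) = 3 + 9/2·(x + 1), so S_0''(2) = 33/2. On the right, S_1''(2) = 2c, so c = 33/4.

8.2500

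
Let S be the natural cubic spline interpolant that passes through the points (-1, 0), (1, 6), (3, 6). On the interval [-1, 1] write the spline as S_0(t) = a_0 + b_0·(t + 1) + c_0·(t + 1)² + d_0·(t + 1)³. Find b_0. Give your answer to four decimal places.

Put M_i = S'' at the i-th knot. Here h = (2, 2) and Δ = (3, 0), so the interior equations h_(i-1)·M_(i-1) + 2(h_(i-1)+h_i)·M_i + h_i·M_(i+1) = 6(Δ_i − Δ_(i-1)) read
  2·M_0 + 8·M_1 + 2·M_2 = 6(Δ_1 - Δ_0) = -18
Natural end conditions: M_0 = M_2 = 0.
Hence M_0 = 0, M_1 = -9/4, M_2 = 0.
On [-1, 1], with S_0(t) = a_0 + b_0·(t + 1) + c_0·(t + 1)² + d_0·(t + 1)³: c_0 = M_0/2 = 0, d_0 = (M_1 - M_0)/(6h_0) = -3/16, b_0 = Δ_0 - h_0(2M_0 + M_1)/6 = 15/4.

3.7500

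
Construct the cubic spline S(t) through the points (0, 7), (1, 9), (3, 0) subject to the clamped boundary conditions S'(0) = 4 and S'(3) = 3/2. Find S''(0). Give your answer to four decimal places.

Write M_i for S''(x_i). With h_i = 1, 2 and divided differences Δ_i = 2, -9/2, the continuity of S' gives the tridiagonal system
  1·M_0 + 6·M_1 + 2·M_2 = 6(Δ_1 - Δ_0) = -39
Clamped end conditions give two more equations: 2h_0·M_0 + h_0·M_1 = 6(Δ_0 - S'(0)) = -12 and h_1·M_1 + 2h_1·M_2 = 6(S'(3) - Δ_1) = 36.
Solving the tridiagonal system: M_0 = -1/3, M_1 = -34/3, M_2 = 44/3.

-0.3333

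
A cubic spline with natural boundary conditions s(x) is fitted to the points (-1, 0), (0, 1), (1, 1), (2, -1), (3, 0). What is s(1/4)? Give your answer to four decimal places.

Write M_i for s''(x_i). With h_i = 1, 1, 1, 1 and divided differences Δ_i = 1, 0, -2, 1, the continuity of s' gives the tridiagonal system
  1·M_0 + 4·M_1 + 1·M_2 = 6(Δ_1 - Δ_0) = -6
  1·M_1 + 4·M_2 + 1·M_3 = 6(Δ_2 - Δ_1) = -12
  1·M_2 + 4·M_3 + 1·M_4 = 6(Δ_3 - Δ_2) = 18
Natural end conditions: M_0 = M_4 = 0.
Hence M_0 = 0, M_1 = -3/7, M_2 = -30/7, M_3 = 39/7, M_4 = 0.
On [0, 1], s(x) = 1 + 6/7·x - 3/14·x² - 9/14·x³.
With x = 1/4: s(1/4) = 1067/896.

1.1908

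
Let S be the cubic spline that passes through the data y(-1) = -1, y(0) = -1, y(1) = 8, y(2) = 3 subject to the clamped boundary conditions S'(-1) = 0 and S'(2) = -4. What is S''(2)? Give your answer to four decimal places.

Let M_i = S''(x_i). Step sizes h_i = 1, 1, 1; slopes of the chords Δ_i = (y_(i+1) - y_i)/h_i = 0, 9, -5.
  1·M_0 + 4·M_1 + 1·M_2 = 6(Δ_1 - Δ_0) = 54
  1·M_1 + 4·M_2 + 1·M_3 = 6(Δ_2 - Δ_1) = -84
Clamped end conditions give two more equations: 2h_0·M_0 + h_0·M_1 = 6(Δ_0 - S'(-1)) = 0 and h_2·M_2 + 2h_2·M_3 = 6(S'(2) - Δ_2) = 6.
Forward elimination and back-substitution give M_0 = -184/15, M_1 = 368/15, M_2 = -478/15, M_3 = 284/15.

18.9333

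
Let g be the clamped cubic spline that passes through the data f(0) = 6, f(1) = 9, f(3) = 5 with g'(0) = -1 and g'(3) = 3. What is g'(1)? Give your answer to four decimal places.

Put σ_i = g'' at the i-th knot. Here h = (1, 2) and Δ = (3, -2), so the interior equations h_(i-1)·σ_(i-1) + 2(h_(i-1)+h_i)·σ_i + h_i·σ_(i+1) = 6(Δ_i − Δ_(i-1)) read
  1·σ_0 + 6·σ_1 + 2·σ_2 = 6(Δ_1 - Δ_0) = -30
Clamped end conditions give two more equations: 2h_0·σ_0 + h_0·σ_1 = 6(Δ_0 - g'(0)) = 24 and h_1·σ_1 + 2h_1·σ_2 = 6(g'(3) - Δ_1) = 30.
Forward elimination and back-substitution give σ_0 = 55/3, σ_1 = -38/3, σ_2 = 83/6.
On [1, 3], g'(x) = b_1 + 2c_1·(x - 1) + 3d_1·(x - 1)² with b_1 = Δ_1 - h_1(2σ_1 + σ_2)/6 = 11/6, c_1 = σ_1/2 = -19/3, d_1 = (σ_2 - σ_1)/(6h_1) = 53/24. So g'(1) = 11/6.

1.8333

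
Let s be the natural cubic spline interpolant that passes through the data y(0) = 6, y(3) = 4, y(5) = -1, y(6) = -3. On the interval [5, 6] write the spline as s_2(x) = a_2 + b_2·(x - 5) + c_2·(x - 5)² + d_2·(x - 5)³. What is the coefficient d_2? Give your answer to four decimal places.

With m_i denoting the second derivative at x_i, h_i = 3, 2, 1, and Δ_i = (y_(i+1) − y_i)/h_i = -2/3, -5/2, -2:
  3·m_0 + 10·m_1 + 2·m_2 = 6(Δ_1 - Δ_0) = -11
  2·m_1 + 6·m_2 + 1·m_3 = 6(Δ_2 - Δ_1) = 3
Natural end conditions: m_0 = m_3 = 0.
Forward elimination and back-substitution give m_0 = 0, m_1 = -9/7, m_2 = 13/14, m_3 = 0.
On [5, 6], with s_2(x) = a_2 + b_2·(x - 5) + c_2·(x - 5)² + d_2·(x - 5)³: c_2 = m_2/2 = 13/28, d_2 = (m_3 - m_2)/(6h_2) = -13/84, b_2 = Δ_2 - h_2(2m_2 + m_3)/6 = -97/42.

-0.1548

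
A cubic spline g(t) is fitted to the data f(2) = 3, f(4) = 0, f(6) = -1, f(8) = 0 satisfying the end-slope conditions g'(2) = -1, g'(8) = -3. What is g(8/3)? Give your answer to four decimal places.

Write M_i for g''(x_i). With h_i = 2, 2, 2 and divided differences Δ_i = -3/2, -1/2, 1/2, the continuity of g' gives the tridiagonal system
  2·M_0 + 8·M_1 + 2·M_2 = 6(Δ_1 - Δ_0) = 6
  2·M_1 + 8·M_2 + 2·M_3 = 6(Δ_2 - Δ_1) = 6
Clamped end conditions give two more equations: 2h_0·M_0 + h_0·M_1 = 6(Δ_0 - g'(2)) = -3 and h_2·M_2 + 2h_2·M_3 = 6(g'(8) - Δ_2) = -21.
Forward elimination and back-substitution give M_0 = -29/30, M_1 = 13/30, M_2 = 67/30, M_3 = -191/30.
On [2, 4], g(t) = 3 - 1·(t - 2) - 29/60·(t - 2)² + 7/60·(t - 2)³.
With (t - 2) = 2/3: g(8/3) = 872/405.

2.1531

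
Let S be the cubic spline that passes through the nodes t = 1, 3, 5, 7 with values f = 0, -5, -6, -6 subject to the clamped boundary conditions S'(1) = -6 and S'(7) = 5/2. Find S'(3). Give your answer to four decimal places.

With σ_i denoting the second derivative at x_i, h_i = 2, 2, 2, and Δ_i = (y_(i+1) − y_i)/h_i = -5/2, -1/2, 0:
  2·σ_0 + 8·σ_1 + 2·σ_2 = 6(Δ_1 - Δ_0) = 12
  2·σ_1 + 8·σ_2 + 2·σ_3 = 6(Δ_2 - Δ_1) = 3
Clamped end conditions give two more equations: 2h_0·σ_0 + h_0·σ_1 = 6(Δ_0 - S'(1)) = 21 and h_2·σ_2 + 2h_2·σ_3 = 6(S'(7) - Δ_2) = 15.
Hence σ_0 = 151/30, σ_1 = 13/30, σ_2 = -23/30, σ_3 = 62/15.
On [3, 5], S'(t) = b_1 + 2c_1·(t - 3) + 3d_1·(t - 3)² with b_1 = Δ_1 - h_1(2σ_1 + σ_2)/6 = -8/15, c_1 = σ_1/2 = 13/60, d_1 = (σ_2 - σ_1)/(6h_1) = -1/10. So S'(3) = -8/15.

-0.5333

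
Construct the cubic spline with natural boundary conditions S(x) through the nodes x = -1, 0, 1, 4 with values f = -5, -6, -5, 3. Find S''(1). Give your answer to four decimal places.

With M_i denoting the second derivative at x_i, h_i = 1, 1, 3, and Δ_i = (y_(i+1) − y_i)/h_i = -1, 1, 8/3:
  1·M_0 + 4·M_1 + 1·M_2 = 6(Δ_1 - Δ_0) = 12
  1·M_1 + 8·M_2 + 3·M_3 = 6(Δ_2 - Δ_1) = 10
Natural end conditions: M_0 = M_3 = 0.
Solving the tridiagonal system: M_0 = 0, M_1 = 86/31, M_2 = 28/31, M_3 = 0.

0.9032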